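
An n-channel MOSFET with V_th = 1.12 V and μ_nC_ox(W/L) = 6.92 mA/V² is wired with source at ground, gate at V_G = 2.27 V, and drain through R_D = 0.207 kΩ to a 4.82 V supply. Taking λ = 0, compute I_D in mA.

V_GS = V_G = 2.27 V, so V_ov = 2.27 − 1.12 = 1.15 V.
Assume saturation: I_D = ½ k_n V_ov² = 0.5 × 6.92 × 1.15² = 4.58 mA, giving V_DS = V_DD − I_D R_D = 4.82 − 4.58 × 0.207 = 3.87 V.
V_DS = 3.87 V ≥ V_ov = 1.15 V, confirming saturation.

I_D = 4.58 mA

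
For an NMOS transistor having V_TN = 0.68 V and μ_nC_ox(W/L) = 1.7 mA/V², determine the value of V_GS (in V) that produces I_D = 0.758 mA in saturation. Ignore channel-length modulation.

In saturation I_D = ½ k_n (V_GS − V_TN)², so V_GS − V_TN = √(2 I_D / k_n) = √(2 × 0.758 / 1.7) = 0.944 V.
V_GS = 0.68 + 0.944 = 1.62 V.

V_GS = 1.62 V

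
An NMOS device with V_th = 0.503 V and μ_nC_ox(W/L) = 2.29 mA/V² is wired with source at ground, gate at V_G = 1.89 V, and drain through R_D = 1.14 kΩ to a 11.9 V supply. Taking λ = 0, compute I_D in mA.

I_D = 2.20 mA

V_GS = V_G = 1.89 V, so V_ov = 1.89 − 0.503 = 1.39 V.
Assume saturation: I_D = ½ k_n V_ov² = 0.5 × 2.29 × 1.39² = 2.2 mA, giving V_DS = V_DD − I_D R_D = 11.9 − 2.2 × 1.14 = 9.39 V.
V_DS = 9.39 V ≥ V_ov = 1.39 V, confirming saturation.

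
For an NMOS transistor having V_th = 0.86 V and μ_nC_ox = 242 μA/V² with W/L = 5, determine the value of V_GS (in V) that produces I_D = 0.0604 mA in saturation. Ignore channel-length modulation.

k_n = μ_nC_ox · (W/L) = 1.21 mA/V².
In saturation I_D = ½ k_n (V_GS − V_th)², so V_GS − V_th = √(2 I_D / k_n) = √(2 × 0.0604 / 1.21) = 0.316 V.
V_GS = 0.86 + 0.316 = 1.18 V.

V_GS = 1.18 V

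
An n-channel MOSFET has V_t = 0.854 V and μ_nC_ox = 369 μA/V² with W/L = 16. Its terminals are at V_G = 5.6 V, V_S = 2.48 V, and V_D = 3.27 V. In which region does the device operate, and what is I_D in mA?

V_GS = V_G − V_S = 5.6 − 2.48 = 3.12 V; V_DS = V_D − V_S = 3.27 − 2.48 = 0.79 V.
k_n = μ_nC_ox · (W/L) = 5.904 mA/V².
V_ov = V_GS − V_t = 3.12 − 0.854 = 2.27 V.
Since V_DS = 0.79 V < V_ov = 2.27 V, the device is in the triode region.
I_D = k_n [V_ov · V_DS − ½ V_DS²] = 5.904 × [2.27 × 0.79 − 0.5 × 0.79²] = 8.73 mA.

Triode; I_D = 8.73 mA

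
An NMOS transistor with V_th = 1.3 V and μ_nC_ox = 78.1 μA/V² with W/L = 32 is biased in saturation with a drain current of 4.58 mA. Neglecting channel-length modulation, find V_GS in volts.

V_GS = 3.21 V

k_n = μ_nC_ox · (W/L) = 2.499 mA/V².
In saturation I_D = ½ k_n (V_GS − V_th)², so V_GS − V_th = √(2 I_D / k_n) = √(2 × 4.58 / 2.499) = 1.91 V.
V_GS = 1.3 + 1.91 = 3.21 V.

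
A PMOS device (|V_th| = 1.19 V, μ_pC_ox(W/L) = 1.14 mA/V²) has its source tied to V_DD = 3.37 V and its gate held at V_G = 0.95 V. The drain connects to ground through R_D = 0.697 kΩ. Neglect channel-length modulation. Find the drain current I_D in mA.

V_SG = V_DD − V_G = 3.37 − 0.95 = 2.42 V, so V_ov = 2.42 − 1.19 = 1.23 V.
Assume saturation: I_D = ½ k_p V_ov² = 0.5 × 1.14 × 1.23² = 0.862 mA, giving V_SD = V_DD − I_D R_D = 3.37 − 0.862 × 0.697 = 2.77 V.
V_SD = 2.77 V ≥ V_ov = 1.23 V, confirming saturation.

I_D = 0.862 mA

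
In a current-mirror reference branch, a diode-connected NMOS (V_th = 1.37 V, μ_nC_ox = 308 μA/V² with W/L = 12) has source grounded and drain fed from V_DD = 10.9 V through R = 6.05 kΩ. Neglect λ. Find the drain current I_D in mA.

I_D = 1.43 mA

With gate tied to drain, V_GS = V_DS ≥ V_GS − V_th, so the device is in saturation.
k_n = μ_nC_ox · (W/L) = 3.696 mA/V².
KCL at the drain: ½ k_n (V_GS − V_th)² = (V_DD − V_GS)/R.
Let x = V_GS − 1.37. Then 11.2 x² + x − 9.53 = 0, giving x = 0.88 V (positive root), so V_GS = 2.25 V.
I_D = (V_DD − V_GS)/R = (10.9 − 2.25) / 6.05 = 1.43 mA.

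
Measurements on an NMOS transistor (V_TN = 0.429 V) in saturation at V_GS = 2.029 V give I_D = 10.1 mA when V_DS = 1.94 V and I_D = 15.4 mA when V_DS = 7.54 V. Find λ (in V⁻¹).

λ = 0.115 V⁻¹

With V_GS fixed, I_D ∝ (1 + λ V_DS) in saturation, so I_D2/I_D1 = (1 + λ V_DS2)/(1 + λ V_DS1).
15.4/10.1 = 1.525 = (1 + 7.54 λ)/(1 + 1.94 λ).
Solving: λ (I_D1 V_DS2 − I_D2 V_DS1) = I_D2 − I_D1, so λ = (15.4 − 10.1) / (10.1 × 7.54 − 15.4 × 1.94) = 5.3 / 46.3 = 0.115 V⁻¹.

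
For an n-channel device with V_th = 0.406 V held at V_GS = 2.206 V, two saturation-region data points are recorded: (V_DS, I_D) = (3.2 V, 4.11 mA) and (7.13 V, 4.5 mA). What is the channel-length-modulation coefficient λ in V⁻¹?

With V_GS fixed, I_D ∝ (1 + λ V_DS) in saturation, so I_D2/I_D1 = (1 + λ V_DS2)/(1 + λ V_DS1).
4.5/4.11 = 1.095 = (1 + 7.13 λ)/(1 + 3.2 λ).
Solving: λ (I_D1 V_DS2 − I_D2 V_DS1) = I_D2 − I_D1, so λ = (4.5 − 4.11) / (4.11 × 7.13 − 4.5 × 3.2) = 0.39 / 14.9 = 0.0262 V⁻¹.

λ = 0.0262 V⁻¹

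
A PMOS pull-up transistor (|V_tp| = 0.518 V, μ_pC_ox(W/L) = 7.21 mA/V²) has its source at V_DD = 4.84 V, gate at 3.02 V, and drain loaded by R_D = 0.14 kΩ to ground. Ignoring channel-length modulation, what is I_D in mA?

V_SG = V_DD − V_G = 4.84 − 3.02 = 1.82 V, so V_ov = 1.82 − 0.518 = 1.3 V.
Assume saturation: I_D = ½ k_p V_ov² = 0.5 × 7.21 × 1.3² = 6.11 mA, giving V_SD = V_DD − I_D R_D = 4.84 − 6.11 × 0.14 = 3.98 V.
V_SD = 3.98 V ≥ V_ov = 1.3 V, confirming saturation.

I_D = 6.11 mA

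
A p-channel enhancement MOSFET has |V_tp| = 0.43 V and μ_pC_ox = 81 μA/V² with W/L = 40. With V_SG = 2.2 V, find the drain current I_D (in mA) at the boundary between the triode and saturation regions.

I_D = 5.08 mA

At the boundary V_SD = V_ov = V_SG − |V_tp| = 2.2 − 0.43 = 1.77 V.
k_p = μ_pC_ox · (W/L) = 3.24 mA/V².
I_D = ½ k_p V_ov² = 0.5 × 3.24 × 1.77² = 5.08 mA.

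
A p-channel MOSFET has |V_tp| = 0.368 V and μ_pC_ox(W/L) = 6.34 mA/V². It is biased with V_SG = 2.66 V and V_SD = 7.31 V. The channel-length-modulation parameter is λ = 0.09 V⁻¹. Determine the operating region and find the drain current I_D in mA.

Saturation; I_D = 27.6 mA

V_ov = V_SG − |V_tp| = 2.66 − 0.368 = 2.29 V.
Since V_SD = 7.31 V ≥ V_ov = 2.29 V, the device is in saturation.
I_D = ½ k_p V_ov² (1 + λ V_SD) = 0.5 × 6.34 × 2.29² × (1 + 0.09 × 7.31) = 27.6 mA.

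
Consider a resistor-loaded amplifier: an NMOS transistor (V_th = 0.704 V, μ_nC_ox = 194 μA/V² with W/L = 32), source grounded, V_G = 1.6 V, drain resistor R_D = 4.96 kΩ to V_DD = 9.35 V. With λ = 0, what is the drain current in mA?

I_D = 1.80 mA

V_GS = V_G = 1.6 V, so V_ov = 1.6 − 0.704 = 0.896 V.
k_n = μ_nC_ox · (W/L) = 6.208 mA/V².
Assume saturation: I_D = ½ k_n V_ov² = 0.5 × 6.208 × 0.896² = 2.49 mA, giving V_DS = V_DD − I_D R_D = 9.35 − 2.49 × 4.96 = -3.01 V.
But -3.01 V < V_ov = 0.896 V, so the device is actually in triode.
In triode I_D = k_n[V_ov V_DS − ½ V_DS²] and I_D = (V_DD − V_DS)/R_D. Equating: 15.4 V_DS² − 28.59 V_DS + 9.35 = 0, giving V_DS = 0.424 V (the root below V_ov).
I_D = (9.35 − 0.424) / 4.96 = 1.8 mA.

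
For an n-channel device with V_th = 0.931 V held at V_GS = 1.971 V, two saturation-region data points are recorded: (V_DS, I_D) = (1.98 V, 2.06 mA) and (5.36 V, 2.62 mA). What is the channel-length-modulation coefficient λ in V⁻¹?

λ = 0.0957 V⁻¹

With V_GS fixed, I_D ∝ (1 + λ V_DS) in saturation, so I_D2/I_D1 = (1 + λ V_DS2)/(1 + λ V_DS1).
2.62/2.06 = 1.272 = (1 + 5.36 λ)/(1 + 1.98 λ).
Solving: λ (I_D1 V_DS2 − I_D2 V_DS1) = I_D2 − I_D1, so λ = (2.62 − 2.06) / (2.06 × 5.36 − 2.62 × 1.98) = 0.56 / 5.85 = 0.0957 V⁻¹.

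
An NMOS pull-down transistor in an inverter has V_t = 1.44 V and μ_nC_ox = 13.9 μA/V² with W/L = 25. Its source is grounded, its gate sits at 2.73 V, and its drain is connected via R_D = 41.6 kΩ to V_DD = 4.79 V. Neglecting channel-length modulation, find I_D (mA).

I_D = 0.109 mA

V_GS = V_G = 2.73 V, so V_ov = 2.73 − 1.44 = 1.29 V.
k_n = μ_nC_ox · (W/L) = 0.3475 mA/V².
Assume saturation: I_D = ½ k_n V_ov² = 0.5 × 0.3475 × 1.29² = 0.289 mA, giving V_DS = V_DD − I_D R_D = 4.79 − 0.289 × 41.6 = -7.24 V.
But -7.24 V < V_ov = 1.29 V, so the device is actually in triode.
In triode I_D = k_n[V_ov V_DS − ½ V_DS²] and I_D = (V_DD − V_DS)/R_D. Equating: 7.23 V_DS² − 19.65 V_DS + 4.79 = 0, giving V_DS = 0.271 V (the root below V_ov).
I_D = (4.79 − 0.271) / 41.6 = 0.109 mA.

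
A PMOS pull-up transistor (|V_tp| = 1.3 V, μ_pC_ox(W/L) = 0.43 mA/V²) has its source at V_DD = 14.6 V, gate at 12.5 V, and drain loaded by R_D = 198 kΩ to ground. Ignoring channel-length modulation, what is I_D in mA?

I_D = 0.0725 mA

V_SG = V_DD − V_G = 14.6 − 12.5 = 2.1 V, so V_ov = 2.1 − 1.3 = 0.8 V.
Assume saturation: I_D = ½ k_p V_ov² = 0.5 × 0.43 × 0.8² = 0.138 mA, giving V_SD = V_DD − I_D R_D = 14.6 − 0.138 × 198 = -12.6 V.
But -12.6 V < V_ov = 0.8 V, so the device is actually in triode.
In triode I_D = k_p[V_ov V_SD − ½ V_SD²] and I_D = (V_DD − V_SD)/R_D. Equating: 42.6 V_SD² − 69.11 V_SD + 14.6 = 0, giving V_SD = 0.25 V (the root below V_ov).
I_D = (14.6 − 0.25) / 198 = 0.0725 mA.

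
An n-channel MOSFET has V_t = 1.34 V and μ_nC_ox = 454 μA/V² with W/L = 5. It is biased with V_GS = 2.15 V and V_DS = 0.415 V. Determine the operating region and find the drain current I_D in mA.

k_n = μ_nC_ox · (W/L) = 2.27 mA/V².
V_ov = V_GS − V_t = 2.15 − 1.34 = 0.81 V.
Since V_DS = 0.415 V < V_ov = 0.81 V, the device is in the triode region.
I_D = k_n [V_ov · V_DS − ½ V_DS²] = 2.27 × [0.81 × 0.415 − 0.5 × 0.415²] = 0.568 mA.

Triode; I_D = 0.568 mA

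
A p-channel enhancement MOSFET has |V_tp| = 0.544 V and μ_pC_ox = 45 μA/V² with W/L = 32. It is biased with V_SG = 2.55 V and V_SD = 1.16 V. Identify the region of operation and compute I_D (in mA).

k_p = μ_pC_ox · (W/L) = 1.44 mA/V².
V_ov = V_SG − |V_tp| = 2.55 − 0.544 = 2.01 V.
Since V_SD = 1.16 V < V_ov = 2.01 V, the device is in the triode region.
I_D = k_p [V_ov · V_SD − ½ V_SD²] = 1.44 × [2.01 × 1.16 − 0.5 × 1.16²] = 2.38 mA.

Triode; I_D = 2.38 mA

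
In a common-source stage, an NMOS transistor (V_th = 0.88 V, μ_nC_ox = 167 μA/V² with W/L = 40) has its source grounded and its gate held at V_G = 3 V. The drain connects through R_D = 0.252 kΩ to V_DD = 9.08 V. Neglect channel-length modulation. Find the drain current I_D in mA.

I_D = 15.0 mA

V_GS = V_G = 3 V, so V_ov = 3 − 0.88 = 2.12 V.
k_n = μ_nC_ox · (W/L) = 6.68 mA/V².
Assume saturation: I_D = ½ k_n V_ov² = 0.5 × 6.68 × 2.12² = 15 mA, giving V_DS = V_DD − I_D R_D = 9.08 − 15 × 0.252 = 5.3 V.
V_DS = 5.3 V ≥ V_ov = 2.12 V, confirming saturation.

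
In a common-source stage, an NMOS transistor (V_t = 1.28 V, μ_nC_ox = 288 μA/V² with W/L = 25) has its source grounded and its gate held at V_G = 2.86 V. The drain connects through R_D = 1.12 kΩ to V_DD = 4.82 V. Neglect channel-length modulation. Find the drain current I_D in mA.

I_D = 3.95 mA

V_GS = V_G = 2.86 V, so V_ov = 2.86 − 1.28 = 1.58 V.
k_n = μ_nC_ox · (W/L) = 7.2 mA/V².
Assume saturation: I_D = ½ k_n V_ov² = 0.5 × 7.2 × 1.58² = 8.99 mA, giving V_DS = V_DD − I_D R_D = 4.82 − 8.99 × 1.12 = -5.25 V.
But -5.25 V < V_ov = 1.58 V, so the device is actually in triode.
In triode I_D = k_n[V_ov V_DS − ½ V_DS²] and I_D = (V_DD − V_DS)/R_D. Equating: 4.03 V_DS² − 13.74 V_DS + 4.82 = 0, giving V_DS = 0.397 V (the root below V_ov).
I_D = (4.82 − 0.397) / 1.12 = 3.95 mA.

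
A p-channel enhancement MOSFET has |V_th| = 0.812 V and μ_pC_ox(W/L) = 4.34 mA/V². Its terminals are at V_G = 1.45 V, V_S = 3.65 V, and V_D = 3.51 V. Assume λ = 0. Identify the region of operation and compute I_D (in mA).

Triode; I_D = 0.801 mA

V_SG = V_S − V_G = 3.65 − 1.45 = 2.2 V; V_SD = V_S − V_D = 3.65 − 3.51 = 0.14 V.
V_ov = V_SG − |V_th| = 2.2 − 0.812 = 1.39 V.
Since V_SD = 0.14 V < V_ov = 1.39 V, the device is in the triode region.
I_D = k_p [V_ov · V_SD − ½ V_SD²] = 4.34 × [1.39 × 0.14 − 0.5 × 0.14²] = 0.801 mA.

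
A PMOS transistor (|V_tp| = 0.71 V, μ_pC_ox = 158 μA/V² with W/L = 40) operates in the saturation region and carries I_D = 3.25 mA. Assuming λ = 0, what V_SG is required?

V_SG = 1.72 V

k_p = μ_pC_ox · (W/L) = 6.32 mA/V².
In saturation I_D = ½ k_p (V_SG − |V_tp|)², so V_SG − |V_tp| = √(2 I_D / k_p) = √(2 × 3.25 / 6.32) = 1.01 V.
V_SG = 0.71 + 1.01 = 1.72 V.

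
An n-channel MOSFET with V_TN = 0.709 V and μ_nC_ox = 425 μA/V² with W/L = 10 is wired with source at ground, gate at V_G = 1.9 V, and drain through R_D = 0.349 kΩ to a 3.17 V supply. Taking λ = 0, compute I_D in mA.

V_GS = V_G = 1.9 V, so V_ov = 1.9 − 0.709 = 1.19 V.
k_n = μ_nC_ox · (W/L) = 4.25 mA/V².
Assume saturation: I_D = ½ k_n V_ov² = 0.5 × 4.25 × 1.19² = 3.01 mA, giving V_DS = V_DD − I_D R_D = 3.17 − 3.01 × 0.349 = 2.12 V.
V_DS = 2.12 V ≥ V_ov = 1.19 V, confirming saturation.

I_D = 3.01 mA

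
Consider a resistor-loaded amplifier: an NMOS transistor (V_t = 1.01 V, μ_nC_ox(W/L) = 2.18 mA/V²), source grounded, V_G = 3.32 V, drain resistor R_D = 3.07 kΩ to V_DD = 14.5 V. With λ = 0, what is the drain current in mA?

V_GS = V_G = 3.32 V, so V_ov = 3.32 − 1.01 = 2.31 V.
Assume saturation: I_D = ½ k_n V_ov² = 0.5 × 2.18 × 2.31² = 5.82 mA, giving V_DS = V_DD − I_D R_D = 14.5 − 5.82 × 3.07 = -3.36 V.
But -3.36 V < V_ov = 2.31 V, so the device is actually in triode.
In triode I_D = k_n[V_ov V_DS − ½ V_DS²] and I_D = (V_DD − V_DS)/R_D. Equating: 3.35 V_DS² − 16.46 V_DS + 14.5 = 0, giving V_DS = 1.15 V (the root below V_ov).
I_D = (14.5 − 1.15) / 3.07 = 4.35 mA.

I_D = 4.35 mA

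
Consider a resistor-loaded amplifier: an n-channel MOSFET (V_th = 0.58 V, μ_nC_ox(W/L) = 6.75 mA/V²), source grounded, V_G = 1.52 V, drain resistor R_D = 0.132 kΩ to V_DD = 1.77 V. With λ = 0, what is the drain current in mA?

V_GS = V_G = 1.52 V, so V_ov = 1.52 − 0.58 = 0.94 V.
Assume saturation: I_D = ½ k_n V_ov² = 0.5 × 6.75 × 0.94² = 2.98 mA, giving V_DS = V_DD − I_D R_D = 1.77 − 2.98 × 0.132 = 1.38 V.
V_DS = 1.38 V ≥ V_ov = 0.94 V, confirming saturation.

I_D = 2.98 mA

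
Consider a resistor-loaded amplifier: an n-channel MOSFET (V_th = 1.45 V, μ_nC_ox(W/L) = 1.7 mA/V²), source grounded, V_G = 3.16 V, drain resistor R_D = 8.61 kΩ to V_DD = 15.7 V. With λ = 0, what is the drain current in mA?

I_D = 1.73 mA

V_GS = V_G = 3.16 V, so V_ov = 3.16 − 1.45 = 1.71 V.
Assume saturation: I_D = ½ k_n V_ov² = 0.5 × 1.7 × 1.71² = 2.49 mA, giving V_DS = V_DD − I_D R_D = 15.7 − 2.49 × 8.61 = -5.7 V.
But -5.7 V < V_ov = 1.71 V, so the device is actually in triode.
In triode I_D = k_n[V_ov V_DS − ½ V_DS²] and I_D = (V_DD − V_DS)/R_D. Equating: 7.32 V_DS² − 26.03 V_DS + 15.7 = 0, giving V_DS = 0.77 V (the root below V_ov).
I_D = (15.7 − 0.77) / 8.61 = 1.73 mA.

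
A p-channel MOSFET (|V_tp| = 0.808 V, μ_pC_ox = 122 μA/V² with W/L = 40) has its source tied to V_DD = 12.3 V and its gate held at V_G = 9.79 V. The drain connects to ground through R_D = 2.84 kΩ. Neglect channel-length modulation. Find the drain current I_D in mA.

V_SG = V_DD − V_G = 12.3 − 9.79 = 2.51 V, so V_ov = 2.51 − 0.808 = 1.7 V.
k_p = μ_pC_ox · (W/L) = 4.88 mA/V².
Assume saturation: I_D = ½ k_p V_ov² = 0.5 × 4.88 × 1.7² = 7.07 mA, giving V_SD = V_DD − I_D R_D = 12.3 − 7.07 × 2.84 = -7.77 V.
But -7.77 V < V_ov = 1.7 V, so the device is actually in triode.
In triode I_D = k_p[V_ov V_SD − ½ V_SD²] and I_D = (V_DD − V_SD)/R_D. Equating: 6.93 V_SD² − 24.59 V_SD + 12.3 = 0, giving V_SD = 0.603 V (the root below V_ov).
I_D = (12.3 − 0.603) / 2.84 = 4.12 mA.

I_D = 4.12 mA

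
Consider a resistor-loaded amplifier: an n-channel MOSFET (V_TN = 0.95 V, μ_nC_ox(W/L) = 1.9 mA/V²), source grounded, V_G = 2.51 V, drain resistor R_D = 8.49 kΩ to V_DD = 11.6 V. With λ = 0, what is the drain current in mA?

I_D = 1.30 mA

V_GS = V_G = 2.51 V, so V_ov = 2.51 − 0.95 = 1.56 V.
Assume saturation: I_D = ½ k_n V_ov² = 0.5 × 1.9 × 1.56² = 2.31 mA, giving V_DS = V_DD − I_D R_D = 11.6 − 2.31 × 8.49 = -8.03 V.
But -8.03 V < V_ov = 1.56 V, so the device is actually in triode.
In triode I_D = k_n[V_ov V_DS − ½ V_DS²] and I_D = (V_DD − V_DS)/R_D. Equating: 8.07 V_DS² − 26.16 V_DS + 11.6 = 0, giving V_DS = 0.53 V (the root below V_ov).
I_D = (11.6 − 0.53) / 8.49 = 1.3 mA.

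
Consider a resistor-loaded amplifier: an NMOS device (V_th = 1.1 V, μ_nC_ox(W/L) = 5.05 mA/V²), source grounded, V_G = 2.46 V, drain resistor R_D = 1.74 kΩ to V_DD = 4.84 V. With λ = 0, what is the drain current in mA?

V_GS = V_G = 2.46 V, so V_ov = 2.46 − 1.1 = 1.36 V.
Assume saturation: I_D = ½ k_n V_ov² = 0.5 × 5.05 × 1.36² = 4.67 mA, giving V_DS = V_DD − I_D R_D = 4.84 − 4.67 × 1.74 = -3.29 V.
But -3.29 V < V_ov = 1.36 V, so the device is actually in triode.
In triode I_D = k_n[V_ov V_DS − ½ V_DS²] and I_D = (V_DD − V_DS)/R_D. Equating: 4.39 V_DS² − 12.95 V_DS + 4.84 = 0, giving V_DS = 0.439 V (the root below V_ov).
I_D = (4.84 − 0.439) / 1.74 = 2.53 mA.

I_D = 2.53 mA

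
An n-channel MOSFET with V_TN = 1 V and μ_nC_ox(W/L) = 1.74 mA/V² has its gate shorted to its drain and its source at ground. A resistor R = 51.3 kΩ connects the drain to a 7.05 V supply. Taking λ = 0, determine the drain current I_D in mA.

I_D = 0.111 mA

With gate tied to drain, V_GS = V_DS ≥ V_GS − V_TN, so the device is in saturation.
KCL at the drain: ½ k_n (V_GS − V_TN)² = (V_DD − V_GS)/R.
Let x = V_GS − 1. Then 44.6 x² + x − 6.05 = 0, giving x = 0.357 V (positive root), so V_GS = 1.36 V.
I_D = (V_DD − V_GS)/R = (7.05 − 1.36) / 51.3 = 0.111 mA.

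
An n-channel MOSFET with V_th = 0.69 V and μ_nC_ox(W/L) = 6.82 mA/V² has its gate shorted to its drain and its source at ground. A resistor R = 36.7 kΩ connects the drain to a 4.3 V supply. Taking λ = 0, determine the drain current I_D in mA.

I_D = 0.0938 mA

With gate tied to drain, V_GS = V_DS ≥ V_GS − V_th, so the device is in saturation.
KCL at the drain: ½ k_n (V_GS − V_th)² = (V_DD − V_GS)/R.
Let x = V_GS − 0.69. Then 125 x² + x − 3.61 = 0, giving x = 0.166 V (positive root), so V_GS = 0.856 V.
I_D = (V_DD − V_GS)/R = (4.3 − 0.856) / 36.7 = 0.0938 mA.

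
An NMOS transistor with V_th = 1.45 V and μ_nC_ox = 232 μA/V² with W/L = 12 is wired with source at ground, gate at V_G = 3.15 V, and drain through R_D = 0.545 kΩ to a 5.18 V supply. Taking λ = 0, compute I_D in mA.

I_D = 4.02 mA

V_GS = V_G = 3.15 V, so V_ov = 3.15 − 1.45 = 1.7 V.
k_n = μ_nC_ox · (W/L) = 2.784 mA/V².
Assume saturation: I_D = ½ k_n V_ov² = 0.5 × 2.784 × 1.7² = 4.02 mA, giving V_DS = V_DD − I_D R_D = 5.18 − 4.02 × 0.545 = 2.99 V.
V_DS = 2.99 V ≥ V_ov = 1.7 V, confirming saturation.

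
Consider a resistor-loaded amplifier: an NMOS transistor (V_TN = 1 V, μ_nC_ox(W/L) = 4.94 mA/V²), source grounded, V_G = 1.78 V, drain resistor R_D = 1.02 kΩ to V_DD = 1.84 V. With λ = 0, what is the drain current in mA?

I_D = 1.31 mA

V_GS = V_G = 1.78 V, so V_ov = 1.78 − 1 = 0.78 V.
Assume saturation: I_D = ½ k_n V_ov² = 0.5 × 4.94 × 0.78² = 1.5 mA, giving V_DS = V_DD − I_D R_D = 1.84 − 1.5 × 1.02 = 0.307 V.
But 0.307 V < V_ov = 0.78 V, so the device is actually in triode.
In triode I_D = k_n[V_ov V_DS − ½ V_DS²] and I_D = (V_DD − V_DS)/R_D. Equating: 2.52 V_DS² − 4.93 V_DS + 1.84 = 0, giving V_DS = 0.502 V (the root below V_ov).
I_D = (1.84 − 0.502) / 1.02 = 1.31 mA.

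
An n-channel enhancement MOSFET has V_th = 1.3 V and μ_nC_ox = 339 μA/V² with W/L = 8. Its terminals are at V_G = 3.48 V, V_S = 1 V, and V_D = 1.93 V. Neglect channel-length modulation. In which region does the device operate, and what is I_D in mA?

Triode; I_D = 1.80 mA

V_GS = V_G − V_S = 3.48 − 1 = 2.48 V; V_DS = V_D − V_S = 1.93 − 1 = 0.93 V.
k_n = μ_nC_ox · (W/L) = 2.712 mA/V².
V_ov = V_GS − V_th = 2.48 − 1.3 = 1.18 V.
Since V_DS = 0.93 V < V_ov = 1.18 V, the device is in the triode region.
I_D = k_n [V_ov · V_DS − ½ V_DS²] = 2.712 × [1.18 × 0.93 − 0.5 × 0.93²] = 1.8 mA.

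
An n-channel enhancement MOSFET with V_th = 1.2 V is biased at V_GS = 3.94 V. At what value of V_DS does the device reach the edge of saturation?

V_DS,sat = 2.74 V

The boundary between triode and saturation is V_DS = V_GS − V_th = V_ov.
V_ov = 3.94 − 1.2 = 2.74 V.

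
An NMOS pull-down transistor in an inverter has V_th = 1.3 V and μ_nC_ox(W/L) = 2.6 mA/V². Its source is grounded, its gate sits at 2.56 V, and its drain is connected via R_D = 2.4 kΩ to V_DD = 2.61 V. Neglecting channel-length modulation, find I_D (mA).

I_D = 0.948 mA

V_GS = V_G = 2.56 V, so V_ov = 2.56 − 1.3 = 1.26 V.
Assume saturation: I_D = ½ k_n V_ov² = 0.5 × 2.6 × 1.26² = 2.06 mA, giving V_DS = V_DD − I_D R_D = 2.61 − 2.06 × 2.4 = -2.34 V.
But -2.34 V < V_ov = 1.26 V, so the device is actually in triode.
In triode I_D = k_n[V_ov V_DS − ½ V_DS²] and I_D = (V_DD − V_DS)/R_D. Equating: 3.12 V_DS² − 8.862 V_DS + 2.61 = 0, giving V_DS = 0.334 V (the root below V_ov).
I_D = (2.61 − 0.334) / 2.4 = 0.948 mA.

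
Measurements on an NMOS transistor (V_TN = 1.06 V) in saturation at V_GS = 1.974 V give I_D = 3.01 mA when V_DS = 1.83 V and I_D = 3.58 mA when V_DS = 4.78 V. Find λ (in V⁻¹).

λ = 0.0727 V⁻¹

With V_GS fixed, I_D ∝ (1 + λ V_DS) in saturation, so I_D2/I_D1 = (1 + λ V_DS2)/(1 + λ V_DS1).
3.58/3.01 = 1.189 = (1 + 4.78 λ)/(1 + 1.83 λ).
Solving: λ (I_D1 V_DS2 − I_D2 V_DS1) = I_D2 − I_D1, so λ = (3.58 − 3.01) / (3.01 × 4.78 − 3.58 × 1.83) = 0.57 / 7.84 = 0.0727 V⁻¹.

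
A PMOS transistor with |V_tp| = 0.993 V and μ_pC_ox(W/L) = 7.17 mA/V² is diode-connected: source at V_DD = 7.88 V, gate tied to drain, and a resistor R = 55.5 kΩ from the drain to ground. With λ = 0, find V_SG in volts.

V_SG = 1.18 V

With gate tied to drain, V_SG = V_SD ≥ V_SG − |V_tp|, so the device is in saturation.
KCL at the drain: ½ k_p (V_SG − |V_tp|)² = (V_DD − V_SG)/R.
Let x = V_SG − 0.993. Then 199 x² + x − 6.887 = 0, giving x = 0.184 V (positive root), so V_SG = 1.18 V.
I_D = (V_DD − V_SG)/R = (7.88 − 1.18) / 55.5 = 0.121 mA.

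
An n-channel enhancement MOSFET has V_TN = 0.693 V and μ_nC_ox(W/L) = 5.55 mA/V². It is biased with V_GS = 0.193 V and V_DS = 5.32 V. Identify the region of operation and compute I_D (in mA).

V_GS = 0.193 V < V_TN = 0.693 V, so the transistor is in cutoff.

Cutoff; I_D = 0 mA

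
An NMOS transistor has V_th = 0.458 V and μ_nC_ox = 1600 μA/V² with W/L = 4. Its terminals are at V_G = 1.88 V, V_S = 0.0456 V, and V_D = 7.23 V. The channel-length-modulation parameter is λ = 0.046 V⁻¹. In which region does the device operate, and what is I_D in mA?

Saturation; I_D = 8.07 mA

V_GS = V_G − V_S = 1.88 − 0.0456 = 1.83 V; V_DS = V_D − V_S = 7.23 − 0.0456 = 7.18 V.
k_n = μ_nC_ox · (W/L) = 6.4 mA/V².
V_ov = V_GS − V_th = 1.83 − 0.458 = 1.38 V.
Since V_DS = 7.18 V ≥ V_ov = 1.38 V, the device is in saturation.
I_D = ½ k_n V_ov² (1 + λ V_DS) = 0.5 × 6.4 × 1.38² × (1 + 0.046 × 7.18) = 8.07 mA.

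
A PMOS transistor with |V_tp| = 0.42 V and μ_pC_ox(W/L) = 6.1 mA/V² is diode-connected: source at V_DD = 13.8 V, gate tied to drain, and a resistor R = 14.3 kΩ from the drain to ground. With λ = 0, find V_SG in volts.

With gate tied to drain, V_SG = V_SD ≥ V_SG − |V_tp|, so the device is in saturation.
KCL at the drain: ½ k_p (V_SG − |V_tp|)² = (V_DD − V_SG)/R.
Let x = V_SG − 0.42. Then 43.6 x² + x − 13.38 = 0, giving x = 0.543 V (positive root), so V_SG = 0.963 V.
I_D = (V_DD − V_SG)/R = (13.8 − 0.963) / 14.3 = 0.898 mA.

V_SG = 0.963 V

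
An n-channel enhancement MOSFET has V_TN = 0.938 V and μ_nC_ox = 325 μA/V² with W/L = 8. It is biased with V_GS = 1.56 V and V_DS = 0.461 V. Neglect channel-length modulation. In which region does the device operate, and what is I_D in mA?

Triode; I_D = 0.469 mA

k_n = μ_nC_ox · (W/L) = 2.6 mA/V².
V_ov = V_GS − V_TN = 1.56 − 0.938 = 0.622 V.
Since V_DS = 0.461 V < V_ov = 0.622 V, the device is in the triode region.
I_D = k_n [V_ov · V_DS − ½ V_DS²] = 2.6 × [0.622 × 0.461 − 0.5 × 0.461²] = 0.469 mA.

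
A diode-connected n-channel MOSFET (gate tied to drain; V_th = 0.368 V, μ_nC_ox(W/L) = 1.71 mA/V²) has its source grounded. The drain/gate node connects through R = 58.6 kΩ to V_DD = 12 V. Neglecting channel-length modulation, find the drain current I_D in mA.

With gate tied to drain, V_GS = V_DS ≥ V_GS − V_th, so the device is in saturation.
KCL at the drain: ½ k_n (V_GS − V_th)² = (V_DD − V_GS)/R.
Let x = V_GS − 0.368. Then 50.1 x² + x − 11.63 = 0, giving x = 0.472 V (positive root), so V_GS = 0.84 V.
I_D = (V_DD − V_GS)/R = (12 − 0.84) / 58.6 = 0.19 mA.

I_D = 0.190 mA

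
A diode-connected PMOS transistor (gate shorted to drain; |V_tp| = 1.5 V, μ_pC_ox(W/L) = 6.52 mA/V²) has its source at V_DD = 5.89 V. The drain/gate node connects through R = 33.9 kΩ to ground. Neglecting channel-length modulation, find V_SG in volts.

With gate tied to drain, V_SG = V_SD ≥ V_SG − |V_tp|, so the device is in saturation.
KCL at the drain: ½ k_p (V_SG − |V_tp|)² = (V_DD − V_SG)/R.
Let x = V_SG − 1.5. Then 111 x² + x − 4.39 = 0, giving x = 0.195 V (positive root), so V_SG = 1.69 V.
I_D = (V_DD − V_SG)/R = (5.89 − 1.69) / 33.9 = 0.124 mA.

V_SG = 1.69 V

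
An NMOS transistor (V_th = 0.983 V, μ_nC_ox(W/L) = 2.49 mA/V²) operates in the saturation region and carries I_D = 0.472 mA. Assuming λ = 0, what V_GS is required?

In saturation I_D = ½ k_n (V_GS − V_th)², so V_GS − V_th = √(2 I_D / k_n) = √(2 × 0.472 / 2.49) = 0.616 V.
V_GS = 0.983 + 0.616 = 1.6 V.

V_GS = 1.60 V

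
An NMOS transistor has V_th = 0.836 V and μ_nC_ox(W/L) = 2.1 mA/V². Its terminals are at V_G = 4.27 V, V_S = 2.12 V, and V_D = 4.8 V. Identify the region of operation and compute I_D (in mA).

V_GS = V_G − V_S = 4.27 − 2.12 = 2.15 V; V_DS = V_D − V_S = 4.8 − 2.12 = 2.68 V.
V_ov = V_GS − V_th = 2.15 − 0.836 = 1.31 V.
Since V_DS = 2.68 V ≥ V_ov = 1.31 V, the device is in saturation.
I_D = ½ k_n V_ov² = 0.5 × 2.1 × 1.31² = 1.81 mA.

Saturation; I_D = 1.81 mA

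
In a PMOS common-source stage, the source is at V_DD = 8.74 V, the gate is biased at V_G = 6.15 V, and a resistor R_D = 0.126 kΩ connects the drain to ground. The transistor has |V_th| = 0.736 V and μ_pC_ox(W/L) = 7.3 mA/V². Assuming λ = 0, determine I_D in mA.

V_SG = V_DD − V_G = 8.74 − 6.15 = 2.59 V, so V_ov = 2.59 − 0.736 = 1.85 V.
Assume saturation: I_D = ½ k_p V_ov² = 0.5 × 7.3 × 1.85² = 12.5 mA, giving V_SD = V_DD − I_D R_D = 8.74 − 12.5 × 0.126 = 7.16 V.
V_SD = 7.16 V ≥ V_ov = 1.85 V, confirming saturation.

I_D = 12.5 mA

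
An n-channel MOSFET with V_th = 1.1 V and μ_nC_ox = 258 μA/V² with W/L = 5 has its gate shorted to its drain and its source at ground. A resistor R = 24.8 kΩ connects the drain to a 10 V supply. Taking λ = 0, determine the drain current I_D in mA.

I_D = 0.330 mA

With gate tied to drain, V_GS = V_DS ≥ V_GS − V_th, so the device is in saturation.
k_n = μ_nC_ox · (W/L) = 1.29 mA/V².
KCL at the drain: ½ k_n (V_GS − V_th)² = (V_DD − V_GS)/R.
Let x = V_GS − 1.1. Then 16 x² + x − 8.9 = 0, giving x = 0.715 V (positive root), so V_GS = 1.82 V.
I_D = (V_DD − V_GS)/R = (10 − 1.82) / 24.8 = 0.33 mA.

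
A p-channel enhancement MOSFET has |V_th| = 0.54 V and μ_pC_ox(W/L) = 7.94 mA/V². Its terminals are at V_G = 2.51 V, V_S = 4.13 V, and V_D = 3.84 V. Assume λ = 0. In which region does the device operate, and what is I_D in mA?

V_SG = V_S − V_G = 4.13 − 2.51 = 1.62 V; V_SD = V_S − V_D = 4.13 − 3.84 = 0.29 V.
V_ov = V_SG − |V_th| = 1.62 − 0.54 = 1.08 V.
Since V_SD = 0.29 V < V_ov = 1.08 V, the device is in the triode region.
I_D = k_p [V_ov · V_SD − ½ V_SD²] = 7.94 × [1.08 × 0.29 − 0.5 × 0.29²] = 2.15 mA.

Triode; I_D = 2.15 mA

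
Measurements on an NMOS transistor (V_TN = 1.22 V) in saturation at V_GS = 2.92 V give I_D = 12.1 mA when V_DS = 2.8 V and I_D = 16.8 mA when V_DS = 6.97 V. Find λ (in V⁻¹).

λ = 0.126 V⁻¹

With V_GS fixed, I_D ∝ (1 + λ V_DS) in saturation, so I_D2/I_D1 = (1 + λ V_DS2)/(1 + λ V_DS1).
16.8/12.1 = 1.388 = (1 + 6.97 λ)/(1 + 2.8 λ).
Solving: λ (I_D1 V_DS2 − I_D2 V_DS1) = I_D2 − I_D1, so λ = (16.8 − 12.1) / (12.1 × 6.97 − 16.8 × 2.8) = 4.7 / 37.3 = 0.126 V⁻¹.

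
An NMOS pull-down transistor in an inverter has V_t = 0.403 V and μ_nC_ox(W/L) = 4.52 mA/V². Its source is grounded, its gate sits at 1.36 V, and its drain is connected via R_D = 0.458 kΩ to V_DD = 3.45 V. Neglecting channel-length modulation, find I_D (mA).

I_D = 2.07 mA

V_GS = V_G = 1.36 V, so V_ov = 1.36 − 0.403 = 0.957 V.
Assume saturation: I_D = ½ k_n V_ov² = 0.5 × 4.52 × 0.957² = 2.07 mA, giving V_DS = V_DD − I_D R_D = 3.45 − 2.07 × 0.458 = 2.5 V.
V_DS = 2.5 V ≥ V_ov = 0.957 V, confirming saturation.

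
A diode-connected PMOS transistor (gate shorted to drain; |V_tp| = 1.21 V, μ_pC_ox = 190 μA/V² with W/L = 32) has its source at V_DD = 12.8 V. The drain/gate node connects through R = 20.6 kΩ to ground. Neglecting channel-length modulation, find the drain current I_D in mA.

I_D = 0.542 mA

With gate tied to drain, V_SG = V_SD ≥ V_SG − |V_tp|, so the device is in saturation.
k_p = μ_pC_ox · (W/L) = 6.08 mA/V².
KCL at the drain: ½ k_p (V_SG − |V_tp|)² = (V_DD − V_SG)/R.
Let x = V_SG − 1.21. Then 62.6 x² + x − 11.59 = 0, giving x = 0.422 V (positive root), so V_SG = 1.63 V.
I_D = (V_DD − V_SG)/R = (12.8 − 1.63) / 20.6 = 0.542 mA.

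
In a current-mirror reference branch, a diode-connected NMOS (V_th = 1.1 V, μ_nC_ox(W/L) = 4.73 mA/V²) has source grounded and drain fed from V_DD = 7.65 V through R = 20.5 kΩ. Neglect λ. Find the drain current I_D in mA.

With gate tied to drain, V_GS = V_DS ≥ V_GS − V_th, so the device is in saturation.
KCL at the drain: ½ k_n (V_GS − V_th)² = (V_DD − V_GS)/R.
Let x = V_GS − 1.1. Then 48.5 x² + x − 6.55 = 0, giving x = 0.357 V (positive root), so V_GS = 1.46 V.
I_D = (V_DD − V_GS)/R = (7.65 − 1.46) / 20.5 = 0.302 mA.

I_D = 0.302 mA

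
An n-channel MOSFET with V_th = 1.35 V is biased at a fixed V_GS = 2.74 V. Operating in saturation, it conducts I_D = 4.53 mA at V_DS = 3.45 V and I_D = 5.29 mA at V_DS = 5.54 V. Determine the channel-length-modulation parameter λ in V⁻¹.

λ = 0.111 V⁻¹

With V_GS fixed, I_D ∝ (1 + λ V_DS) in saturation, so I_D2/I_D1 = (1 + λ V_DS2)/(1 + λ V_DS1).
5.29/4.53 = 1.168 = (1 + 5.54 λ)/(1 + 3.45 λ).
Solving: λ (I_D1 V_DS2 − I_D2 V_DS1) = I_D2 − I_D1, so λ = (5.29 − 4.53) / (4.53 × 5.54 − 5.29 × 3.45) = 0.76 / 6.85 = 0.111 V⁻¹.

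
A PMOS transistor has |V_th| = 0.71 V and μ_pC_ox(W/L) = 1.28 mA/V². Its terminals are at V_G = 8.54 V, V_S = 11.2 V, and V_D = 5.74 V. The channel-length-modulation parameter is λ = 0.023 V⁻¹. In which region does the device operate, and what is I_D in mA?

V_SG = V_S − V_G = 11.2 − 8.54 = 2.66 V; V_SD = V_S − V_D = 11.2 − 5.74 = 5.46 V.
V_ov = V_SG − |V_th| = 2.66 − 0.71 = 1.95 V.
Since V_SD = 5.46 V ≥ V_ov = 1.95 V, the device is in saturation.
I_D = ½ k_p V_ov² (1 + λ V_SD) = 0.5 × 1.28 × 1.95² × (1 + 0.023 × 5.46) = 2.74 mA.

Saturation; I_D = 2.74 mA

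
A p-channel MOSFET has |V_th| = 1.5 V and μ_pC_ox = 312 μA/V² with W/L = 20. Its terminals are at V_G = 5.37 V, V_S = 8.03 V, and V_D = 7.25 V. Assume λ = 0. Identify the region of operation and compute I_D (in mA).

Triode; I_D = 3.75 mA

V_SG = V_S − V_G = 8.03 − 5.37 = 2.66 V; V_SD = V_S − V_D = 8.03 − 7.25 = 0.78 V.
k_p = μ_pC_ox · (W/L) = 6.24 mA/V².
V_ov = V_SG − |V_th| = 2.66 − 1.5 = 1.16 V.
Since V_SD = 0.78 V < V_ov = 1.16 V, the device is in the triode region.
I_D = k_p [V_ov · V_SD − ½ V_SD²] = 6.24 × [1.16 × 0.78 − 0.5 × 0.78²] = 3.75 mA.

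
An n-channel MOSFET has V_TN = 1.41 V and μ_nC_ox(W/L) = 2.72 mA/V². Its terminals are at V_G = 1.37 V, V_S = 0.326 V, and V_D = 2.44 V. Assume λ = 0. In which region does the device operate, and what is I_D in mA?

V_GS = V_G − V_S = 1.37 − 0.326 = 1.04 V; V_DS = V_D − V_S = 2.44 − 0.326 = 2.11 V.
V_GS = 1.04 V < V_TN = 1.41 V, so the transistor is in cutoff.

Cutoff; I_D = 0 mA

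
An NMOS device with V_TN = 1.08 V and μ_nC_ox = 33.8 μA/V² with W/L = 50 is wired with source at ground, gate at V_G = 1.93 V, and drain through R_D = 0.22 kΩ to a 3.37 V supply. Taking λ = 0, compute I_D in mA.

I_D = 0.611 mA

V_GS = V_G = 1.93 V, so V_ov = 1.93 − 1.08 = 0.85 V.
k_n = μ_nC_ox · (W/L) = 1.69 mA/V².
Assume saturation: I_D = ½ k_n V_ov² = 0.5 × 1.69 × 0.85² = 0.611 mA, giving V_DS = V_DD − I_D R_D = 3.37 − 0.611 × 0.22 = 3.24 V.
V_DS = 3.24 V ≥ V_ov = 0.85 V, confirming saturation.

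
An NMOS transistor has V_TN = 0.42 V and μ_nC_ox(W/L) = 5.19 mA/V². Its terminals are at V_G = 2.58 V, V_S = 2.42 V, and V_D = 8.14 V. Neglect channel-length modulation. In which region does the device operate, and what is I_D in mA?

Cutoff; I_D = 0 mA

V_GS = V_G − V_S = 2.58 − 2.42 = 0.16 V; V_DS = V_D − V_S = 8.14 − 2.42 = 5.72 V.
V_GS = 0.16 V < V_TN = 0.42 V, so the transistor is in cutoff.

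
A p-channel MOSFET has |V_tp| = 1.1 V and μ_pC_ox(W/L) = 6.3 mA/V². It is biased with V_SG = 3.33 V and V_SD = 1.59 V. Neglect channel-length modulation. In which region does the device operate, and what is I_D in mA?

Triode; I_D = 14.4 mA

V_ov = V_SG − |V_tp| = 3.33 − 1.1 = 2.23 V.
Since V_SD = 1.59 V < V_ov = 2.23 V, the device is in the triode region.
I_D = k_p [V_ov · V_SD − ½ V_SD²] = 6.3 × [2.23 × 1.59 − 0.5 × 1.59²] = 14.4 mA.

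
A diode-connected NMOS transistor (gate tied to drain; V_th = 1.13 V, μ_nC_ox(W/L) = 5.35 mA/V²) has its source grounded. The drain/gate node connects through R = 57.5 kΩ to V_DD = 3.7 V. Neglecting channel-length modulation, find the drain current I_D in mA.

With gate tied to drain, V_GS = V_DS ≥ V_GS − V_th, so the device is in saturation.
KCL at the drain: ½ k_n (V_GS − V_th)² = (V_DD − V_GS)/R.
Let x = V_GS − 1.13. Then 154 x² + x − 2.57 = 0, giving x = 0.126 V (positive root), so V_GS = 1.26 V.
I_D = (V_DD − V_GS)/R = (3.7 − 1.26) / 57.5 = 0.0425 mA.

I_D = 0.0425 mA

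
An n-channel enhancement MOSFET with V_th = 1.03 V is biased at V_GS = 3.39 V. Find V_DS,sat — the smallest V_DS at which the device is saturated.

The boundary between triode and saturation is V_DS = V_GS − V_th = V_ov.
V_ov = 3.39 − 1.03 = 2.36 V.

V_DS,sat = 2.36 V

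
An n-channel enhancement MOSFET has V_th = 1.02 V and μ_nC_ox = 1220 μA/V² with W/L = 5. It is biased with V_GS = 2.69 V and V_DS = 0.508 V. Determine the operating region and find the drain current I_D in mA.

Triode; I_D = 4.39 mA

k_n = μ_nC_ox · (W/L) = 6.1 mA/V².
V_ov = V_GS − V_th = 2.69 − 1.02 = 1.67 V.
Since V_DS = 0.508 V < V_ov = 1.67 V, the device is in the triode region.
I_D = k_n [V_ov · V_DS − ½ V_DS²] = 6.1 × [1.67 × 0.508 − 0.5 × 0.508²] = 4.39 mA.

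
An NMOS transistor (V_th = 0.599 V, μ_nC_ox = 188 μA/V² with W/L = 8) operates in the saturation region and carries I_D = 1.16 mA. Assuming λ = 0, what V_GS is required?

V_GS = 1.84 V

k_n = μ_nC_ox · (W/L) = 1.504 mA/V².
In saturation I_D = ½ k_n (V_GS − V_th)², so V_GS − V_th = √(2 I_D / k_n) = √(2 × 1.16 / 1.504) = 1.24 V.
V_GS = 0.599 + 1.24 = 1.84 V.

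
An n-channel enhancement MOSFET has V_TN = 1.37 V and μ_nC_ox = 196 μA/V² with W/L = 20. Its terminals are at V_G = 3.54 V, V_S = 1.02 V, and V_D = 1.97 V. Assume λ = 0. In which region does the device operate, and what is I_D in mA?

V_GS = V_G − V_S = 3.54 − 1.02 = 2.52 V; V_DS = V_D − V_S = 1.97 − 1.02 = 0.95 V.
k_n = μ_nC_ox · (W/L) = 3.92 mA/V².
V_ov = V_GS − V_TN = 2.52 − 1.37 = 1.15 V.
Since V_DS = 0.95 V < V_ov = 1.15 V, the device is in the triode region.
I_D = k_n [V_ov · V_DS − ½ V_DS²] = 3.92 × [1.15 × 0.95 − 0.5 × 0.95²] = 2.51 mA.

Triode; I_D = 2.51 mA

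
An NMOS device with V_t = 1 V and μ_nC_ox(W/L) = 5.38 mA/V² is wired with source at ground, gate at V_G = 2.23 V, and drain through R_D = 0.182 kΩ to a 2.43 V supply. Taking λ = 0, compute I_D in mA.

V_GS = V_G = 2.23 V, so V_ov = 2.23 − 1 = 1.23 V.
Assume saturation: I_D = ½ k_n V_ov² = 0.5 × 5.38 × 1.23² = 4.07 mA, giving V_DS = V_DD − I_D R_D = 2.43 − 4.07 × 0.182 = 1.69 V.
V_DS = 1.69 V ≥ V_ov = 1.23 V, confirming saturation.

I_D = 4.07 mA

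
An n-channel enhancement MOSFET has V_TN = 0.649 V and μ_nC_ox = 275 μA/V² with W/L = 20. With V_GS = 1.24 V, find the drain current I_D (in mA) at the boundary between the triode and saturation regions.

At the boundary V_DS = V_ov = V_GS − V_TN = 1.24 − 0.649 = 0.591 V.
k_n = μ_nC_ox · (W/L) = 5.5 mA/V².
I_D = ½ k_n V_ov² = 0.5 × 5.5 × 0.591² = 0.961 mA.

I_D = 0.961 mA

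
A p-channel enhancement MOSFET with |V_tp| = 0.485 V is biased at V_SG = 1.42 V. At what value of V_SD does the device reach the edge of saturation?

V_SD,sat = 0.935 V

The boundary between triode and saturation is V_SD = V_SG − |V_tp| = V_ov.
V_ov = 1.42 − 0.485 = 0.935 V.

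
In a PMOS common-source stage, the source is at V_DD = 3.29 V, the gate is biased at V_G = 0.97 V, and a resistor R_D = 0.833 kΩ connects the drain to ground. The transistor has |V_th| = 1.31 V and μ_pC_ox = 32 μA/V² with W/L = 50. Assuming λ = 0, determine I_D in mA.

V_SG = V_DD − V_G = 3.29 − 0.97 = 2.32 V, so V_ov = 2.32 − 1.31 = 1.01 V.
k_p = μ_pC_ox · (W/L) = 1.6 mA/V².
Assume saturation: I_D = ½ k_p V_ov² = 0.5 × 1.6 × 1.01² = 0.816 mA, giving V_SD = V_DD − I_D R_D = 3.29 − 0.816 × 0.833 = 2.61 V.
V_SD = 2.61 V ≥ V_ov = 1.01 V, confirming saturation.

I_D = 0.816 mA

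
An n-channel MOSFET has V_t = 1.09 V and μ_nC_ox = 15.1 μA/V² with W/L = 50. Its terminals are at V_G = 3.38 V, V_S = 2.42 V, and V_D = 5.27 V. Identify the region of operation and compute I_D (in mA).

Cutoff; I_D = 0 mA

V_GS = V_G − V_S = 3.38 − 2.42 = 0.96 V; V_DS = V_D − V_S = 5.27 − 2.42 = 2.85 V.
V_GS = 0.96 V < V_t = 1.09 V, so the transistor is in cutoff.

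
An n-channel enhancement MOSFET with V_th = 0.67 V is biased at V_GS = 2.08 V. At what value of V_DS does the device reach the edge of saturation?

V_DS,sat = 1.41 V

The boundary between triode and saturation is V_DS = V_GS − V_th = V_ov.
V_ov = 2.08 − 0.67 = 1.41 V.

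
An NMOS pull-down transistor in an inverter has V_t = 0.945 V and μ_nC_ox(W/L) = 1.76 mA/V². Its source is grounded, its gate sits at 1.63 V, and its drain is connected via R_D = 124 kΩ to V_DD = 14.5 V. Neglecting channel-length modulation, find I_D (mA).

V_GS = V_G = 1.63 V, so V_ov = 1.63 − 0.945 = 0.685 V.
Assume saturation: I_D = ½ k_n V_ov² = 0.5 × 1.76 × 0.685² = 0.413 mA, giving V_DS = V_DD − I_D R_D = 14.5 − 0.413 × 124 = -36.7 V.
But -36.7 V < V_ov = 0.685 V, so the device is actually in triode.
In triode I_D = k_n[V_ov V_DS − ½ V_DS²] and I_D = (V_DD − V_DS)/R_D. Equating: 109 V_DS² − 150.5 V_DS + 14.5 = 0, giving V_DS = 0.104 V (the root below V_ov).
I_D = (14.5 − 0.104) / 124 = 0.116 mA.

I_D = 0.116 mA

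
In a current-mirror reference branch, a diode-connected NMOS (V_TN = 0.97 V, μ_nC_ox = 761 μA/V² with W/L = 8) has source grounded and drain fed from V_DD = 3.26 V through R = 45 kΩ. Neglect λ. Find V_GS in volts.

V_GS = 1.10 V

With gate tied to drain, V_GS = V_DS ≥ V_GS − V_TN, so the device is in saturation.
k_n = μ_nC_ox · (W/L) = 6.088 mA/V².
KCL at the drain: ½ k_n (V_GS − V_TN)² = (V_DD − V_GS)/R.
Let x = V_GS − 0.97. Then 137 x² + x − 2.29 = 0, giving x = 0.126 V (positive root), so V_GS = 1.1 V.
I_D = (V_DD − V_GS)/R = (3.26 − 1.1) / 45 = 0.0481 mA.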